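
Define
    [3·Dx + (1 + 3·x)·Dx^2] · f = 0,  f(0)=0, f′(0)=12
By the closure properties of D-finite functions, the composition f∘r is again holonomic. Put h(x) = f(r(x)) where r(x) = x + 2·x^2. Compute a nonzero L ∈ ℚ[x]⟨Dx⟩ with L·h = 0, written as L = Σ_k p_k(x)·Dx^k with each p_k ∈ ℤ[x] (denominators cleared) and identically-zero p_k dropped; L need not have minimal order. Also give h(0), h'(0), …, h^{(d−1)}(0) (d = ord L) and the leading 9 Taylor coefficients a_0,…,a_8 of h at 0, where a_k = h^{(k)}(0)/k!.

f: a_k = 0, 12, -18, 36, -81, 972/5, -486, 8748/7, -6561/2, …
L₀ from L_f via x↦r, Dx↦r'^{-1}Dx.
L = (-1 + 12·x + 24·x^2)·Dx + (1 + 7·x + 18·x^2 + 24·x^3)·Dx^2  (order 2).
h: a_k = 0, 12, 6, -36, 63, -108/5, -198, 4212/7, -1377/2, …
ICs: h(0) = 0, h′(0) = 12.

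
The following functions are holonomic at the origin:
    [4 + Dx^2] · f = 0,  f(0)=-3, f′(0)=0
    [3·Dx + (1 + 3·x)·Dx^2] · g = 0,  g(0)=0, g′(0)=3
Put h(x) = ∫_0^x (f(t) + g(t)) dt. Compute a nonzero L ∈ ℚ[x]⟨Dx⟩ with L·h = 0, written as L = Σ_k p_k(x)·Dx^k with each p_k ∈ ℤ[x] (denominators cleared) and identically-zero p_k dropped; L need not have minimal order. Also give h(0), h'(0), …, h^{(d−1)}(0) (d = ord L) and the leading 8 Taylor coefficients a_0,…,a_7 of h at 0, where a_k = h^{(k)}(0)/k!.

L = (348 + 144·x + 216·x^2)·Dx^2 + (44 + 180·x + 216·x^2 + 216·x^3)·Dx^3 + (87 + 36·x + 54·x^2)·Dx^4 + (11 + 45·x + 54·x^2 + 54·x^3)·Dx^5  (order 5).
h: a_k = 0, -3, 3/2, 1/2, 9/4, -89/20, 81/10, -3637/210, …
ICs: h(0) = 0, h′(0) = -3, h′′(0) = 3, h′′′(0) = 3, h′′′′(0) = 54.

f: a_k = -3, 0, 6, 0, -2, 0, 4/15, 0, …
g: a_k = 0, 3, -9/2, 9, -81/4, 243/5, -243/2, 2187/7, …
f+g: L₀ = lclm(L_f,L_g), ord ≤ 2+2.
∫: right-multiply L₀ by Dx.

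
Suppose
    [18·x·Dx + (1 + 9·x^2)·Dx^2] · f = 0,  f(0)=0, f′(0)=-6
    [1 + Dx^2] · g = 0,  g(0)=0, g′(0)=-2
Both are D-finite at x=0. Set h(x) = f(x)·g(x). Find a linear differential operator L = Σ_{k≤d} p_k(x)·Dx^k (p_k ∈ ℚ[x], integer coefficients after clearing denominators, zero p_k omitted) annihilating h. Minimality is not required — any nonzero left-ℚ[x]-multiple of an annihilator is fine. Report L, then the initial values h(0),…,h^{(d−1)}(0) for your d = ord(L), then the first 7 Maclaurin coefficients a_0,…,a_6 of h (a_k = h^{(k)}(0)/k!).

L = (370 + 9594·x^2 + 4131·x^4 + 2916·x^6 + 6561·x^8) + (684·x + 6804·x^3 + 8748·x^5 + 26244·x^7)·Dx + (380 + 9792·x^2 + 5346·x^4 + 5832·x^6 + 13122·x^8)·Dx^2 + (684·x + 6804·x^3 + 8748·x^5 + 26244·x^7)·Dx^3 + (10 + 198·x^2 + 1215·x^4 + 2916·x^6 + 6561·x^8)·Dx^4  (order 4).
h: a_k = 0, 0, 12, 0, -38, 0, 401/2, …
ICs: h(0) = 0, h′(0) = 0, h′′(0) = 24, h′′′(0) = 0.

f: a_k = 0, -6, 0, 18, 0, -486/5, 0, …
g: a_k = 0, -2, 0, 1/3, 0, -1/60, 0, …
Product ⇒ symmetric product L₀, ord ≤ 4.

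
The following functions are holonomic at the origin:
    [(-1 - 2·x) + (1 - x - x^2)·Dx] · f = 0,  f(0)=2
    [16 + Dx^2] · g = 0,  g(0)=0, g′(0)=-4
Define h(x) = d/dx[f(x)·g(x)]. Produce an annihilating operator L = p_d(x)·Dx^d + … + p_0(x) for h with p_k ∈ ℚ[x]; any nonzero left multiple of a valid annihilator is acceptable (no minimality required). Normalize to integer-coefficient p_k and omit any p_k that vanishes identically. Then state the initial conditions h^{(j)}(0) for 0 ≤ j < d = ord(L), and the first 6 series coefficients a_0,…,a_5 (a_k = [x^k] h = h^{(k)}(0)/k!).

L = (54 - 256·x - 128·x^2 + 256·x^3 + 128·x^4) + (-13 - 10·x + 48·x^2 + 32·x^3)·Dx + (7 - 15·x - 7·x^2 + 16·x^3 + 8·x^4)·Dx^2  (order 2).
h: a_k = -8, -16, 16, -32/3, -72, -512/5, …
ICs: h(0) = -8, h′(0) = -16.

f: a_k = 2, 2, 4, 6, 10, 16, …
g: a_k = 0, -4, 0, 32/3, 0, -128/15, …
L₀ := L_f ⊗_s L_g (sym. prod.), ord ≤ 2.
Derive L from L₀ (diff closure).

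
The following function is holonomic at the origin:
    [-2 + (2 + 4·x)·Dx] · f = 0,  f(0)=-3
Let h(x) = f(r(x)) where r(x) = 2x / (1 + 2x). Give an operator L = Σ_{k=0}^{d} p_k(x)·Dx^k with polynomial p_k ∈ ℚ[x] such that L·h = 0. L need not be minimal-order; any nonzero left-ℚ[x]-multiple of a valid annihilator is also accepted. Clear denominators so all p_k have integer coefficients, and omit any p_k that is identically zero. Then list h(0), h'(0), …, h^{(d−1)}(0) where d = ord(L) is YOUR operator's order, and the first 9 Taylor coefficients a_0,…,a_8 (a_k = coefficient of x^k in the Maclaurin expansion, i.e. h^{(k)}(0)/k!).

f: a_k = -3, -3, 3/2, -3/2, 15/8, -21/8, 63/16, -99/16, 1287/128, …
Substitute x→r, Dx→(1/r')Dx; clear ⇒ L₀.
L = -2 + (1 + 8·x + 12·x^2)·Dx  (order 1).
h: a_k = -3, -6, 18, -60, 222, -900, 3924, -18072, 86670, …
ICs: h(0) = -3.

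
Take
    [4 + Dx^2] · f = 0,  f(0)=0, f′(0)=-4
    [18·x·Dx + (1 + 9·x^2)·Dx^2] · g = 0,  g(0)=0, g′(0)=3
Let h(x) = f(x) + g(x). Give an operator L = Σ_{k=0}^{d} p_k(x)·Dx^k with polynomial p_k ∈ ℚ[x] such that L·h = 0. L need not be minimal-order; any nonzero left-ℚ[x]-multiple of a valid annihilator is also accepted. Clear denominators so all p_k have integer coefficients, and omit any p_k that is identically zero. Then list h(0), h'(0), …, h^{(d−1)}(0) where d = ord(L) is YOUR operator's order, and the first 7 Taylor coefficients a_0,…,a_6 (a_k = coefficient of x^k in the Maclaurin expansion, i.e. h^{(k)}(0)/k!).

L = (-3744·x + 37584·x^3 + 11664·x^5)·Dx + (-28 + 864·x^2 + 10692·x^4 + 5832·x^6)·Dx^2 + (-936·x + 9396·x^3 + 2916·x^5)·Dx^3 + (-7 + 216·x^2 + 2673·x^4 + 1458·x^6)·Dx^4  (order 4).
h: a_k = 0, -1, 0, -19/3, 0, 721/15, 0, …
ICs: h(0) = 0, h′(0) = -1, h′′(0) = 0, h′′′(0) = -38.

f: a_k = 0, -4, 0, 8/3, 0, -8/15, 0, …
g: a_k = 0, 3, 0, -9, 0, 243/5, 0, …
f+g: L₀ = lclm(L_f,L_g), ord ≤ 2+2.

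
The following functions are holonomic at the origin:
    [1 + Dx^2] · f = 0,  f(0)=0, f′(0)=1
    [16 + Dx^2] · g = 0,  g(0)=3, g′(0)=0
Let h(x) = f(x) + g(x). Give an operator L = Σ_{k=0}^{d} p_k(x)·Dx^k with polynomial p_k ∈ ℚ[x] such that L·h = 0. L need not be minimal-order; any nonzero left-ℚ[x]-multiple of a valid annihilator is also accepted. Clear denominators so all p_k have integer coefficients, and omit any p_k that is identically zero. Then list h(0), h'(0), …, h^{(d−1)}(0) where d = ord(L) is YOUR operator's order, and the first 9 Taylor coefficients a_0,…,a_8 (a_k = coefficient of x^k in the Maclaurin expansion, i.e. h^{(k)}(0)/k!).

L = 16 + 17·Dx^2 + Dx^4  (order 4).
h: a_k = 3, 1, -24, -1/6, 32, 1/120, -256/15, -1/5040, 512/105, …
ICs: h(0) = 3, h′(0) = 1, h′′(0) = -48, h′′′(0) = -1.

f: a_k = 0, 1, 0, -1/6, 0, 1/120, 0, -1/5040, 0, …
g: a_k = 3, 0, -24, 0, 32, 0, -256/15, 0, 512/105, …
Weyl lclm of L_f,L_g ⇒ L₀ (ord ≤ 4).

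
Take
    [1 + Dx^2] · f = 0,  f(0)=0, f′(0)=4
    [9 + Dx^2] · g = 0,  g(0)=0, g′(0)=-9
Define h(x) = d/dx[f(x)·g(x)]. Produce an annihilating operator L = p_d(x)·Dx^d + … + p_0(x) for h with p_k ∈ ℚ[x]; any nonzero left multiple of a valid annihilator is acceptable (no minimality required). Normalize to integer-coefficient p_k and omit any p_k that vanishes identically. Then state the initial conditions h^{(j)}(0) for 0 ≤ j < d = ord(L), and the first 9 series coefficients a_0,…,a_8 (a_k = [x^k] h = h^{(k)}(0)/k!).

f: a_k = 0, 4, 0, -2/3, 0, 1/30, 0, -1/1260, 0, …
g: a_k = 0, -9, 0, 27/2, 0, -243/40, 0, 729/560, 0, …
L₀ := L_f ⊗_s L_g (sym. prod.), ord ≤ 4.
h₀' ⇒ L via d/dx closure of L₀.
L = 64 + 20·Dx^2 + Dx^4  (order 4).
h: a_k = 0, -72, 0, 240, 0, -1008/5, 0, 544/7, 0, …
ICs: h(0) = 0, h′(0) = -72, h′′(0) = 0, h′′′(0) = 1440.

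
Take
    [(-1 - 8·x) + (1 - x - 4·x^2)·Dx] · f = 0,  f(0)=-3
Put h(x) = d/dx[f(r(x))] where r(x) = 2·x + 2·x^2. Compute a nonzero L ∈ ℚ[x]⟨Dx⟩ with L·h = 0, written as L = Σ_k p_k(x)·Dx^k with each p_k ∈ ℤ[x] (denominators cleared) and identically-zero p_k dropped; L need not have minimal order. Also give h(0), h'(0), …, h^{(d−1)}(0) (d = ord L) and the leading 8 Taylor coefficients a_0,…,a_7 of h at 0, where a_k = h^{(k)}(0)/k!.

L = (22 + 204·x + 1260·x^2 + 4672·x^3 + 8736·x^4 + 7680·x^5 + 2560·x^6) + (-1 - 16·x + 6·x^2 + 420·x^3 + 1520·x^4 + 2400·x^5 + 1792·x^6 + 512·x^7)·Dx  (order 1).
h: a_k = -6, -132, -1008, -8400, -62280, -447120, -3120768, -21321600, …
ICs: h(0) = -6.

f: a_k = -3, -3, -15, -27, -87, -195, -543, -1323, …
f∘r: x↦r, Dx↦Dx/r' in L_f ⇒ L₀.
Differentiate: ansatz ord ≤ ord L₀ ⇒ L.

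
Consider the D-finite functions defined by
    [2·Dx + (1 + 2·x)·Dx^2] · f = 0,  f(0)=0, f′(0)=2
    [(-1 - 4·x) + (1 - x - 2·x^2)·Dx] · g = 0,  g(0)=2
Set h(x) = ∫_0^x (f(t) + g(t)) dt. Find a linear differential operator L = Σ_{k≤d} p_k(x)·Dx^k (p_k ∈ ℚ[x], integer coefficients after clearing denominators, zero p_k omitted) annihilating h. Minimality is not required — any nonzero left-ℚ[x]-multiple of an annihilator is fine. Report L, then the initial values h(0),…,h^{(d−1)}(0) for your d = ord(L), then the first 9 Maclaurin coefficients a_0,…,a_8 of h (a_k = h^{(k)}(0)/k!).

f: a_k = 0, 2, -2, 8/3, -4, 32/5, -32/3, 128/7, -32, …
g: a_k = 2, 2, 6, 10, 22, 42, 86, 170, 342, …
L₀ := lclm(L_f,L_g); ord L₀ ≤ 2+1.
∫: right-multiply L₀ by Dx.
L = (-54 - 228·x - 432·x^2 - 288·x^3 - 192·x^4)·Dx^2 + (-11 - 124·x - 464·x^2 - 704·x^3 - 592·x^4 - 320·x^5)·Dx^3 + (4 + 19·x + 17·x^2 - 42·x^3 - 116·x^4 - 136·x^5 - 64·x^6)·Dx^4  (order 4).
h: a_k = 0, 2, 2, 4/3, 19/6, 18/5, 121/15, 226/21, 659/28, …
ICs: h(0) = 0, h′(0) = 2, h′′(0) = 4, h′′′(0) = 8.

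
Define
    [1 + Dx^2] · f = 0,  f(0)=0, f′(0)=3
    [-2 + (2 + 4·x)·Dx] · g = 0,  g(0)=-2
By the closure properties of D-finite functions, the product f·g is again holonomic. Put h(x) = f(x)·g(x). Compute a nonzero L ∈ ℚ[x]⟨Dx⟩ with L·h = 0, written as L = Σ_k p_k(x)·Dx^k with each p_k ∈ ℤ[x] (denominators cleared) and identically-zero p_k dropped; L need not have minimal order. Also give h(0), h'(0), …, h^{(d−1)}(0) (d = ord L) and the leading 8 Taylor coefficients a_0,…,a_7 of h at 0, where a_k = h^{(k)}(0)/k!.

f: a_k = 0, 3, 0, -1/2, 0, 1/40, 0, -1/1680, …
g: a_k = -2, -2, 1, -1, 5/4, -7/4, 21/8, -33/8, …
L₀ := L_f ⊗_s L_g (sym. prod.), ord ≤ 2.
L = (4 + 4·x + 4·x^2) + (-2 - 4·x)·Dx + (1 + 4·x + 4·x^2)·Dx^2  (order 2).
h: a_k = 0, -6, -6, 4, -2, 16/5, -24/5, 764/105, …
ICs: h(0) = 0, h′(0) = -6.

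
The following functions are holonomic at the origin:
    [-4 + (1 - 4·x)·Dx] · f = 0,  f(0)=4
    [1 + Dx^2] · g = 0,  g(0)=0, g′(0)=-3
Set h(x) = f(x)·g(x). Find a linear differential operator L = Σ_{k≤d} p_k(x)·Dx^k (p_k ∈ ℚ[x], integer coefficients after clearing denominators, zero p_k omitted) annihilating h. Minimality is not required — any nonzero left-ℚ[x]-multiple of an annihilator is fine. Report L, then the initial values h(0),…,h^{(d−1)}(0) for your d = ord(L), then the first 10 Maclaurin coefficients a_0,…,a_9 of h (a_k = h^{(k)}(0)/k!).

L = (-1 + 4·x) + 8·Dx + (-1 + 4·x)·Dx^2  (order 2).
h: a_k = 0, -12, -48, -190, -760, -30401/10, -60802/5, -20429471/420, -20429471/105, -23534750593/30240, …
ICs: h(0) = 0, h′(0) = -12.

f: a_k = 4, 16, 64, 256, 1024, 4096, 16384, 65536, 262144, 1048576, …
g: a_k = 0, -3, 0, 1/2, 0, -1/40, 0, 1/1680, 0, -1/120960, …
Sym-product of L_f,L_g gives L₀ (≤ ord 2).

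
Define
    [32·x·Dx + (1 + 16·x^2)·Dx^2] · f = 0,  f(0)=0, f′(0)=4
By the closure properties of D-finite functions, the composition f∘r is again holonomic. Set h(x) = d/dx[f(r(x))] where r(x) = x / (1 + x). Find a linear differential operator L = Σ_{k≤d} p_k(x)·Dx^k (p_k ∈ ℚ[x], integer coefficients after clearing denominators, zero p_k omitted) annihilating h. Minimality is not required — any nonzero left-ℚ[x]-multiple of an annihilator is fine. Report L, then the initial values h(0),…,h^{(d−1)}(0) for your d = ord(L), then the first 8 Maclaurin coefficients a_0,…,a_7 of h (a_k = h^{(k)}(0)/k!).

f: a_k = 0, 4, 0, -64/3, 0, 1024/5, 0, -16384/7, …
f∘r: x↦r, Dx↦Dx/r' in L_f ⇒ L₀.
Differentiate: ansatz ord ≤ ord L₀ ⇒ L.
L = (2 + 34·x) + (1 + 2·x + 17·x^2)·Dx  (order 1).
h: a_k = 4, -8, -52, 240, 404, -4888, 2908, 77280, …
ICs: h(0) = 4.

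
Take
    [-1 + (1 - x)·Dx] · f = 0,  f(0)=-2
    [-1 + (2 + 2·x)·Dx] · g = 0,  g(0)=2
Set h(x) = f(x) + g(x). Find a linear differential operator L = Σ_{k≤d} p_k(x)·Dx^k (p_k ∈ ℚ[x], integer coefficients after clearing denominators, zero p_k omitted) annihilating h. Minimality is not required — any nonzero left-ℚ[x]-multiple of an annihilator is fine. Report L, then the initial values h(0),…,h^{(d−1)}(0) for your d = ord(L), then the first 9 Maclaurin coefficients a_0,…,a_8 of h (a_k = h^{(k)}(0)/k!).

f: a_k = -2, -2, -2, -2, -2, -2, -2, -2, -2, …
g: a_k = 2, 1, -1/4, 1/8, -5/64, 7/128, -21/512, 33/1024, -429/16384, …
h₀=f+g: left-lcm gives L₀, ord ≤ 2.
L = (-5 - 3·x) + (9 + 14·x + 9·x^2)·Dx + (-2 - 6·x + 2·x^2 + 6·x^3)·Dx^2  (order 2).
h: a_k = 0, -1, -9/4, -15/8, -133/64, -249/128, -1045/512, -2015/1024, -33197/16384, …
ICs: h(0) = 0, h′(0) = -1.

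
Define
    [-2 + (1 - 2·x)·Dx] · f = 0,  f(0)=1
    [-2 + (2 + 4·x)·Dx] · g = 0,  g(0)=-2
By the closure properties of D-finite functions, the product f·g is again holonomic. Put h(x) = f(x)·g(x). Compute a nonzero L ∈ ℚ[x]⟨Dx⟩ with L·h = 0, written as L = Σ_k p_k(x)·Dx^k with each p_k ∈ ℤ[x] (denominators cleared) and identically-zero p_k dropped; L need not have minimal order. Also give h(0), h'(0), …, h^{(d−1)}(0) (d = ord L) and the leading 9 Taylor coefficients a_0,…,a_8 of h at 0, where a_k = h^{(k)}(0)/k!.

L = (3 + 2·x) + (-1 + 4·x^2)·Dx  (order 1).
h: a_k = -2, -6, -11, -23, -179/4, -365/4, -1439/8, -2911/8, -46147/64, …
ICs: h(0) = -2.

f: a_k = 1, 2, 4, 8, 16, 32, 64, 128, 256, …
g: a_k = -2, -2, 1, -1, 5/4, -7/4, 21/8, -33/8, 429/64, …
L₀ := L_f ⊗_s L_g (sym. prod.), ord ≤ 1.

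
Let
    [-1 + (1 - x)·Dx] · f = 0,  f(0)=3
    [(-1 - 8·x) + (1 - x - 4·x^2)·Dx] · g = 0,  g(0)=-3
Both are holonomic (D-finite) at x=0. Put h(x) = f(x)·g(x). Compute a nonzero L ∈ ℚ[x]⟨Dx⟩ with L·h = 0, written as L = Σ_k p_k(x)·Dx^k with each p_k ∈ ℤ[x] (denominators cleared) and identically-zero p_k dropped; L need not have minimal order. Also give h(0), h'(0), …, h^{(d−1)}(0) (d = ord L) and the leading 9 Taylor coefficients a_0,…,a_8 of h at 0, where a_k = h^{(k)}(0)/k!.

f: a_k = 3, 3, 3, 3, 3, 3, 3, 3, 3, …
g: a_k = -3, -3, -15, -27, -87, -195, -543, -1323, -3495, …
L₀ := L_f ⊗_s L_g (sym. prod.), ord ≤ 1.
L = (-2 - 6·x + 12·x^2) + (1 - 2·x - 3·x^2 + 4·x^3)·Dx  (order 1).
h: a_k = -9, -18, -63, -144, -405, -990, -2619, -6588, -17073, …
ICs: h(0) = -9.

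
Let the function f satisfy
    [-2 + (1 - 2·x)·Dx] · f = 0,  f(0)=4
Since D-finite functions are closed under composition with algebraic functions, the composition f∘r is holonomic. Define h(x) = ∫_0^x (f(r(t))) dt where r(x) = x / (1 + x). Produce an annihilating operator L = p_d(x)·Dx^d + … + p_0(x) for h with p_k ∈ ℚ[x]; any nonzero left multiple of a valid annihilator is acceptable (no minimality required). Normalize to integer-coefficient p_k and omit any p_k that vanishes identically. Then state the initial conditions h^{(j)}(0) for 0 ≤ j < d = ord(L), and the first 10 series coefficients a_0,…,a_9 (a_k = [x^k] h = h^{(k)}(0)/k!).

L = 2·Dx + (-1 + x^2)·Dx^2  (order 2).
h: a_k = 0, 4, 4, 8/3, 2, 8/5, 4/3, 8/7, 1, 8/9, …
ICs: h(0) = 0, h′(0) = 4.

f: a_k = 4, 8, 16, 32, 64, 128, 256, 512, 1024, 2048, …
L₀ from L_f via x↦r, Dx↦r'^{-1}Dx.
∫: right-multiply L₀ by Dx.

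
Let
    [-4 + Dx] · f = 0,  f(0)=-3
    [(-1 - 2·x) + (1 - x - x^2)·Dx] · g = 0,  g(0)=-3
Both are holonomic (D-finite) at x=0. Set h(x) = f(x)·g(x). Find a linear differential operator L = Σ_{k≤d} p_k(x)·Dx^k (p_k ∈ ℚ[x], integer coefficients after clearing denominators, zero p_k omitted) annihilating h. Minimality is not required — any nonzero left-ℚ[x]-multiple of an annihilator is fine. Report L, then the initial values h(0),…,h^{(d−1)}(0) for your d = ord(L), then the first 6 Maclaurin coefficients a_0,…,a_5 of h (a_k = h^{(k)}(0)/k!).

L = (5 - 2·x - 4·x^2) + (-1 + x + x^2)·Dx  (order 1).
h: a_k = 9, 45, 126, 267, 489, 4164/5, …
ICs: h(0) = 9.

f: a_k = -3, -12, -24, -32, -32, -128/5, …
g: a_k = -3, -3, -6, -9, -15, -24, …
Sym-product of L_f,L_g gives L₀ (≤ ord 1).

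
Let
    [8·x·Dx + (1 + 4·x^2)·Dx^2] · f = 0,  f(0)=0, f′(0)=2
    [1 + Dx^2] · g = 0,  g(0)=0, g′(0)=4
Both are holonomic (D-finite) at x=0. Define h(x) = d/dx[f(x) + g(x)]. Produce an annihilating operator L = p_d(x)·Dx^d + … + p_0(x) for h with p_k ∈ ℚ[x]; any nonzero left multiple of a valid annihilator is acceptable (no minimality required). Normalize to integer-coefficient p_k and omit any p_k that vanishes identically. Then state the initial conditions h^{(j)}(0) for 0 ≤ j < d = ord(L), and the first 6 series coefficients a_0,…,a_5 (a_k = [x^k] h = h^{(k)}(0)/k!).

L = (-376·x + 1600·x^3 + 128·x^5) + (-7 + 76·x^2 + 432·x^4 + 64·x^6)·Dx + (-376·x + 1600·x^3 + 128·x^5)·Dx^2 + (-7 + 76·x^2 + 432·x^4 + 64·x^6)·Dx^3  (order 3).
h: a_k = 6, 0, -10, 0, 193/6, 0, …
ICs: h(0) = 6, h′(0) = 0, h′′(0) = -20.

f: a_k = 0, 2, 0, -8/3, 0, 32/5, …
g: a_k = 0, 4, 0, -2/3, 0, 1/30, …
Sum ⇒ L₀ = lclm(L_f,L_g) in ℚ(x)⟨Dx⟩.
Derive L from L₀ (diff closure).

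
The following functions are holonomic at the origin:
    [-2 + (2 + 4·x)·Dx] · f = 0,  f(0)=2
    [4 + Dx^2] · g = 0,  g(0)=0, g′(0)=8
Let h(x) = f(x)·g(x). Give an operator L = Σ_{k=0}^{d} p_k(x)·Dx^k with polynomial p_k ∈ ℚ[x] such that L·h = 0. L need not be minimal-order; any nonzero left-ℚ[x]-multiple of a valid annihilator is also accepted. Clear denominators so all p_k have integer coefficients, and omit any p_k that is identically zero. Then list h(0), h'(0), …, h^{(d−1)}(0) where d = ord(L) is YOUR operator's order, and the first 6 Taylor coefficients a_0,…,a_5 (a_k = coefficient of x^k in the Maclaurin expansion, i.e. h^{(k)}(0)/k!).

f: a_k = 2, 2, -1, 1, -5/4, 7/4, …
g: a_k = 0, 8, 0, -16/3, 0, 16/15, …
f·g: L₀ = L_f ⊗_s L_g, ord ≤ 1·2.
L = (7 + 16·x + 16·x^2) + (-2 - 4·x)·Dx + (1 + 4·x + 4·x^2)·Dx^2  (order 2).
h: a_k = 0, 16, 16, -56/3, -8/3, -38/15, …
ICs: h(0) = 0, h′(0) = 16.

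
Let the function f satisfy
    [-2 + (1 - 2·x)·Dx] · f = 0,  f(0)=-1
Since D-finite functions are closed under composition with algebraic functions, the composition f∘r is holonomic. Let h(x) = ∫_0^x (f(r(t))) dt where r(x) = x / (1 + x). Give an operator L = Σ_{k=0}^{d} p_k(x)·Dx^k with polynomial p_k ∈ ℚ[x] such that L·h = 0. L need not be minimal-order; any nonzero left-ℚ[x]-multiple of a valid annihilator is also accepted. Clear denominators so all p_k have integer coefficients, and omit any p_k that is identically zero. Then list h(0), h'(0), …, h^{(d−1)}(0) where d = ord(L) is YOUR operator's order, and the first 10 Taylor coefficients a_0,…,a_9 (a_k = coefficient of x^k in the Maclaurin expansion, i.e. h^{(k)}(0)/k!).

f: a_k = -1, -2, -4, -8, -16, -32, -64, -128, -256, -512, …
f∘r: x↦r, Dx↦Dx/r' in L_f ⇒ L₀.
∫: right-multiply L₀ by Dx.
L = 2·Dx + (-1 + x^2)·Dx^2  (order 2).
h: a_k = 0, -1, -1, -2/3, -1/2, -2/5, -1/3, -2/7, -1/4, -2/9, …
ICs: h(0) = 0, h′(0) = -1.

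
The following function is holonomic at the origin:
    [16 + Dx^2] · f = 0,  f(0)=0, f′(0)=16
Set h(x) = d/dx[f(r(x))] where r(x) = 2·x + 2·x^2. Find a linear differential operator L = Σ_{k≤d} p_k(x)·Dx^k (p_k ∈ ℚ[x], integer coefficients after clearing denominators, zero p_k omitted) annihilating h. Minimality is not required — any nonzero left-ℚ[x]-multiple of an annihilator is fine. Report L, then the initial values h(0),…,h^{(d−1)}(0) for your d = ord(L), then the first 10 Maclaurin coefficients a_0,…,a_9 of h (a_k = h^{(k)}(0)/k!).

f: a_k = 0, 16, 0, -128/3, 0, 512/15, 0, -4096/315, 0, 8192/2835, …
L₀ from L_f via x↦r, Dx↦r'^{-1}Dx.
Derive L from L₀ (diff closure).
L = (76 + 512·x + 1536·x^2 + 2048·x^3 + 1024·x^4) + (-6 - 12·x)·Dx + (1 + 4·x + 4·x^2)·Dx^2  (order 2).
h: a_k = 32, 64, -1024, -4096, 1024/3, 30720, 2916352/45, -262144/45, -79413248/315, -9207808/21, …
ICs: h(0) = 32, h′(0) = 64.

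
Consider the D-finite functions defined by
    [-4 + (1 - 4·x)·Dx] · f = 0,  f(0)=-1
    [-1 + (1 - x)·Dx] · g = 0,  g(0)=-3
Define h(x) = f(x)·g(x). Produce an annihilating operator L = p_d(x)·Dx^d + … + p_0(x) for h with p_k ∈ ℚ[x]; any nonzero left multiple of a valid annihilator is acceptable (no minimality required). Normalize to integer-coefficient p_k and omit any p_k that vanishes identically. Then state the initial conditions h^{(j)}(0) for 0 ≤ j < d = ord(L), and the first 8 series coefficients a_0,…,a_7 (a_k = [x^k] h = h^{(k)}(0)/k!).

f: a_k = -1, -4, -16, -64, -256, -1024, -4096, -16384, …
g: a_k = -3, -3, -3, -3, -3, -3, -3, -3, …
f·g: L₀ = L_f ⊗_s L_g, ord ≤ 1·1.
L = (-5 + 8·x) + (1 - 5·x + 4·x^2)·Dx  (order 1).
h: a_k = 3, 15, 63, 255, 1023, 4095, 16383, 65535, …
ICs: h(0) = 3.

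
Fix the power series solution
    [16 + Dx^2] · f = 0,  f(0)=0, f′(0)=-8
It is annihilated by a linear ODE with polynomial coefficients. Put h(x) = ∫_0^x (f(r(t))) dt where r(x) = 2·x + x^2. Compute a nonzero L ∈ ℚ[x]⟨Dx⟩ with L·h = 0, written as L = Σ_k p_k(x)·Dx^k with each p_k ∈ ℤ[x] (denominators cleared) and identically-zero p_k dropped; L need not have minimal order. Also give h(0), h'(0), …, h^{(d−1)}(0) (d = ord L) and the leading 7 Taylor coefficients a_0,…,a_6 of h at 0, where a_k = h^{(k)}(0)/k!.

L = (64 + 192·x + 192·x^2 + 64·x^3)·Dx - Dx^2 + (1 + x)·Dx^3  (order 3).
h: a_k = 0, 0, -8, -8/3, 128/3, 256/5, -3136/45, …
ICs: h(0) = 0, h′(0) = 0, h′′(0) = -16.

f: a_k = 0, -8, 0, 64/3, 0, -256/15, 0, …
h₀=f(r): pull back L_f along r ⇒ L₀.
Integrate: L := L₀·Dx.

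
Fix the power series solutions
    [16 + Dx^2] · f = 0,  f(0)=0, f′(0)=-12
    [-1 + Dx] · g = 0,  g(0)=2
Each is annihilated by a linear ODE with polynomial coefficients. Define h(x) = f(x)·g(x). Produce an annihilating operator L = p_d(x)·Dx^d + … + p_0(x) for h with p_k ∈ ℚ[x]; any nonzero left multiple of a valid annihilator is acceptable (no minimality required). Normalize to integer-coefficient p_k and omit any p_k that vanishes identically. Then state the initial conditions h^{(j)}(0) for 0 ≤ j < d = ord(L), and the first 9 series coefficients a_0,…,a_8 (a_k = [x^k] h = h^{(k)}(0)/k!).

L = 17 - 2·Dx + Dx^2  (order 2).
h: a_k = 0, -24, -24, 52, 60, -101/5, -611/15, -727/210, 23/2, …
ICs: h(0) = 0, h′(0) = -24.

f: a_k = 0, -12, 0, 32, 0, -128/5, 0, 1024/105, 0, …
g: a_k = 2, 2, 1, 1/3, 1/12, 1/60, 1/360, 1/2520, 1/20160, …
h₀=f·g: eliminate ⇒ L₀, order ≤ 2·1.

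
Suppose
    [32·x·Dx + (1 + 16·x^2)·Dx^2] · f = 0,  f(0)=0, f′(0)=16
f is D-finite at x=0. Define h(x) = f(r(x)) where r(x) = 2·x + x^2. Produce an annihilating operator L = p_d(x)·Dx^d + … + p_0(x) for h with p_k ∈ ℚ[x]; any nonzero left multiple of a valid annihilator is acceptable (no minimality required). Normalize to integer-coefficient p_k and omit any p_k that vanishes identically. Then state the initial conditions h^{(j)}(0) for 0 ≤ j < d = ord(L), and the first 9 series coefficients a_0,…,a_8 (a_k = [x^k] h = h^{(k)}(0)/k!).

f: a_k = 0, 16, 0, -256/3, 0, 4096/5, 0, -65536/7, 0, …
h₀=f(r): pull back L_f along r ⇒ L₀.
L = (-1 + 128·x + 256·x^2 + 192·x^3 + 48·x^4)·Dx + (1 + x + 64·x^2 + 128·x^3 + 80·x^4 + 16·x^5)·Dx^2  (order 2).
h: a_k = 0, 32, 16, -2048/3, -1024, 128512/5, 196352/3, -7929856/7, -4161536, …
ICs: h(0) = 0, h′(0) = 32.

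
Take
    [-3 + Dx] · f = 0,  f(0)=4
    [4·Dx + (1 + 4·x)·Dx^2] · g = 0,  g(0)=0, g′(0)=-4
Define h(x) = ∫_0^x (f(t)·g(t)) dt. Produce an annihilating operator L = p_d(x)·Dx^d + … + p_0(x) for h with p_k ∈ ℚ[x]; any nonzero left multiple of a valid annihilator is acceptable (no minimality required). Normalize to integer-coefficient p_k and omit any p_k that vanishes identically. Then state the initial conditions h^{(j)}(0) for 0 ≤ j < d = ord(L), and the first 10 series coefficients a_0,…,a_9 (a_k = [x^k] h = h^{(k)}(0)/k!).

L = (-3 + 36·x)·Dx + (-2 - 24·x)·Dx^2 + (1 + 4·x)·Dx^3  (order 3).
h: a_k = 0, 0, -8, -16/3, -46/3, 72/5, -863/15, 3350/21, -138043/280, 69997/45, …
ICs: h(0) = 0, h′(0) = 0, h′′(0) = -16.

f: a_k = 4, 12, 18, 18, 27/2, 81/10, 81/20, 243/140, 729/1120, 243/1120, …
g: a_k = 0, -4, 8, -64/3, 64, -1024/5, 2048/3, -16384/7, 8192, -262144/9, …
h₀=f·g: eliminate ⇒ L₀, order ≤ 1·2.
Integrate: L := L₀·Dx.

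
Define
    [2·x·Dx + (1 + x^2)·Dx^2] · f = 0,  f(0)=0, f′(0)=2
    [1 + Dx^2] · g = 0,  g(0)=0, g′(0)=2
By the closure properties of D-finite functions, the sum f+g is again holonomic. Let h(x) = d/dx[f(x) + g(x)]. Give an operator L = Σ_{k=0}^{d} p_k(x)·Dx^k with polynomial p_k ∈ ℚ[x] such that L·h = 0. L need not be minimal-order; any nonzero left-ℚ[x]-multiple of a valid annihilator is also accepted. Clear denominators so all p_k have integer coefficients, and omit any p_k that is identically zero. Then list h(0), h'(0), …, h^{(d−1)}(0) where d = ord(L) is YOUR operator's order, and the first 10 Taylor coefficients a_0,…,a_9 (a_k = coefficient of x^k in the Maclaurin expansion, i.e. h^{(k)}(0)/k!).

L = (-22·x + 28·x^3 + 2·x^5) + (-1 + 7·x^2 + 9·x^4 + x^6)·Dx + (-22·x + 28·x^3 + 2·x^5)·Dx^2 + (-1 + 7·x^2 + 9·x^4 + x^6)·Dx^3  (order 3).
h: a_k = 4, 0, -3, 0, 25/12, 0, -721/360, 0, 40321/20160, 0, …
ICs: h(0) = 4, h′(0) = 0, h′′(0) = -6.

f: a_k = 0, 2, 0, -2/3, 0, 2/5, 0, -2/7, 0, 2/9, …
g: a_k = 0, 2, 0, -1/3, 0, 1/60, 0, -1/2520, 0, 1/181440, …
h₀=f+g: left-lcm gives L₀, ord ≤ 4.
h=h₀': d/dx-closure on L₀ ⇒ L.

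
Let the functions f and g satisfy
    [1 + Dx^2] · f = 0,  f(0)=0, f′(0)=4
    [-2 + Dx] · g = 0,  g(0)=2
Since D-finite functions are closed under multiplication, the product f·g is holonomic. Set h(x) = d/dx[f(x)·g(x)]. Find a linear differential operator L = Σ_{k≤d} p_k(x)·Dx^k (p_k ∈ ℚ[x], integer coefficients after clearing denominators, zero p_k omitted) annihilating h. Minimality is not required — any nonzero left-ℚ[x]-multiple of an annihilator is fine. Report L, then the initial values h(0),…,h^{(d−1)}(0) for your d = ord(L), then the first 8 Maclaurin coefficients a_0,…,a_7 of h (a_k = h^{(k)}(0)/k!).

f: a_k = 0, 4, 0, -2/3, 0, 1/30, 0, -1/1260, …
g: a_k = 2, 4, 4, 8/3, 4/3, 8/15, 8/45, 16/315, …
h₀=f·g: eliminate ⇒ L₀, order ≤ 2·1.
h₀' ⇒ L via d/dx closure of L₀.
L = 5 - 4·Dx + Dx^2  (order 2).
h: a_k = 8, 32, 44, 32, 41/3, 44/15, -29/90, -8/15, …
ICs: h(0) = 8, h′(0) = 32.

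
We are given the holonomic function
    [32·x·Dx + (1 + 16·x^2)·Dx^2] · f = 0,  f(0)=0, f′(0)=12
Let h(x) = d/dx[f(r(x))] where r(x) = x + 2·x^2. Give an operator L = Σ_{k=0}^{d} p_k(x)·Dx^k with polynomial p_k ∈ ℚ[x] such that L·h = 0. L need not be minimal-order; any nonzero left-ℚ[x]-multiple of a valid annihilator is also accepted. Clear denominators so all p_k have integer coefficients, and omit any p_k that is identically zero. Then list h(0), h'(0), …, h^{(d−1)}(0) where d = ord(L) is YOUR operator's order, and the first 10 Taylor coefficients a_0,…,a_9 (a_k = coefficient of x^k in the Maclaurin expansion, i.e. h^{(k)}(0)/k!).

f: a_k = 0, 12, 0, -64, 0, 3072/5, 0, -49152/7, 0, 262144/3, …
L₀ from L_f via x↦r, Dx↦r'^{-1}Dx.
h₀' ⇒ L via d/dx closure of L₀.
L = (-4 + 32·x + 256·x^2 + 768·x^3 + 768·x^4) + (1 + 4·x + 16·x^2 + 128·x^3 + 320·x^4 + 256·x^5)·Dx  (order 1).
h: a_k = 12, 48, -192, -1536, -768, 33792, 122880, -393216, -4079616, -3735552, …
ICs: h(0) = 12.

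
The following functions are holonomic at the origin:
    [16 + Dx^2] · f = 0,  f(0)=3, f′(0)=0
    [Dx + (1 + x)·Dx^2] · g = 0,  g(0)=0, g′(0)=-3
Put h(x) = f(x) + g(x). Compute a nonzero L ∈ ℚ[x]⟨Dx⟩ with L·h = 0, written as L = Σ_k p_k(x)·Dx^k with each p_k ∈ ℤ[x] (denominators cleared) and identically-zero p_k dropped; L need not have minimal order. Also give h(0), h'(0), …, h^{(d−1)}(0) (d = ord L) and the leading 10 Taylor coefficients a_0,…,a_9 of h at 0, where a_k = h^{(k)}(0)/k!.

L = (176 + 256·x + 128·x^2)·Dx + (144 + 400·x + 384·x^2 + 128·x^3)·Dx^2 + (11 + 16·x + 8·x^2)·Dx^3 + (9 + 25·x + 24·x^2 + 8·x^3)·Dx^4  (order 4).
h: a_k = 3, -3, -45/2, -1, 131/4, -3/5, -497/30, -3/7, 4411/840, -1/3, …
ICs: h(0) = 3, h′(0) = -3, h′′(0) = -45, h′′′(0) = -6.

f: a_k = 3, 0, -24, 0, 32, 0, -256/15, 0, 512/105, 0, …
g: a_k = 0, -3, 3/2, -1, 3/4, -3/5, 1/2, -3/7, 3/8, -1/3, …
L₀ := lclm(L_f,L_g); ord L₀ ≤ 2+2.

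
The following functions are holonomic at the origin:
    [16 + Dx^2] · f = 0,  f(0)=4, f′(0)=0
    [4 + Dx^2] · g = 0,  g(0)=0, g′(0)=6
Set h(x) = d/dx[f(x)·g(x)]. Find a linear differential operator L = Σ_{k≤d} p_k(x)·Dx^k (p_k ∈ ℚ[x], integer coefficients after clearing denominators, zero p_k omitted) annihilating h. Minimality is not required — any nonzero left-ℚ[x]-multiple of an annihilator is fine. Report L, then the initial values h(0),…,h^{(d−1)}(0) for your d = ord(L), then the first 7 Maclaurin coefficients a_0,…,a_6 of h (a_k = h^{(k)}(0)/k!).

L = 144 + 40·Dx^2 + Dx^4  (order 4).
h: a_k = 24, 0, -624, 0, 1936, 0, -34976/15, …
ICs: h(0) = 24, h′(0) = 0, h′′(0) = -1248, h′′′(0) = 0.

f: a_k = 4, 0, -32, 0, 128/3, 0, -1024/45, …
g: a_k = 0, 6, 0, -4, 0, 4/5, 0, …
h₀=f·g: eliminate ⇒ L₀, order ≤ 2·2.
h₀' ⇒ L via d/dx closure of L₀.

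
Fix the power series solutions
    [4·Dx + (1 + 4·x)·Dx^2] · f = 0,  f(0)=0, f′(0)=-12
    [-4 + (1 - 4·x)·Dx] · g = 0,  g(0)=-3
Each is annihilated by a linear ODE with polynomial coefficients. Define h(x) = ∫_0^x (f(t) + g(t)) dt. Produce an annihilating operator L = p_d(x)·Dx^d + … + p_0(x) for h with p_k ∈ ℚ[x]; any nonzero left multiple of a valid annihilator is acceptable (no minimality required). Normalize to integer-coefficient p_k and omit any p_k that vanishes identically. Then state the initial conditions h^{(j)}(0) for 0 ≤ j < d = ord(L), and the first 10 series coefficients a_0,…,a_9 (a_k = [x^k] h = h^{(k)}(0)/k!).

L = (-160 - 128·x)·Dx^2 + (-16 - 256·x - 256·x^2)·Dx^3 + (3 + 4·x - 48·x^2 - 64·x^3)·Dx^4  (order 4).
h: a_k = 0, -3, -12, -8, -64, -576/5, -3072/5, -10240/7, -49152/7, -57344/3, …
ICs: h(0) = 0, h′(0) = -3, h′′(0) = -24, h′′′(0) = -48.

f: a_k = 0, -12, 24, -64, 192, -3072/5, 2048, -49152/7, 24576, -262144/3, …
g: a_k = -3, -12, -48, -192, -768, -3072, -12288, -49152, -196608, -786432, …
h₀=f+g: left-lcm gives L₀, ord ≤ 3.
h=∫₀ˣh₀: take L = L₀·Dx.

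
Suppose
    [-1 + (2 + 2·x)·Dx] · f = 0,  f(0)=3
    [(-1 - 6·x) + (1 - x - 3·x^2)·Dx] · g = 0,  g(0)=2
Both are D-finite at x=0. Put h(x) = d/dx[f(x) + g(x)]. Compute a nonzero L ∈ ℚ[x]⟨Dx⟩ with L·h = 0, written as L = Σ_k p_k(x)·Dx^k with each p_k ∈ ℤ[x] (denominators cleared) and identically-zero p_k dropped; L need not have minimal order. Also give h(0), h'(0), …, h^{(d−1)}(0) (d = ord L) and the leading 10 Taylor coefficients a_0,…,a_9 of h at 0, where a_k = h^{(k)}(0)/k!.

f: a_k = 3, 3/2, -3/8, 3/16, -15/128, 21/256, -63/1024, 99/2048, -1287/32768, 2145/65536, …
g: a_k = 2, 2, 8, 14, 38, 80, 194, 434, 1016, 2318, …
L₀ := lclm(L_f,L_g); ord L₀ ≤ 1+1.
h=h₀': d/dx-closure on L₀ ⇒ L.
L = (-108 - 690·x - 1260·x^2 - 1620·x^3 - 810·x^4) + (-165 - 1476·x - 3819·x^2 - 6408·x^3 - 6345·x^4 - 2430·x^5)·Dx + (34 + 114·x + 134·x^2 - 378·x^3 - 1422·x^4 - 1530·x^5 - 540·x^6)·Dx^2  (order 2).
h: a_k = 7/2, 61/4, 681/16, 4849/32, 102505/256, 595779/512, 6222517/2048, 33291001/4096, 1367231337/65536, 7033287055/131072, …
ICs: h(0) = 7/2, h′(0) = 61/4.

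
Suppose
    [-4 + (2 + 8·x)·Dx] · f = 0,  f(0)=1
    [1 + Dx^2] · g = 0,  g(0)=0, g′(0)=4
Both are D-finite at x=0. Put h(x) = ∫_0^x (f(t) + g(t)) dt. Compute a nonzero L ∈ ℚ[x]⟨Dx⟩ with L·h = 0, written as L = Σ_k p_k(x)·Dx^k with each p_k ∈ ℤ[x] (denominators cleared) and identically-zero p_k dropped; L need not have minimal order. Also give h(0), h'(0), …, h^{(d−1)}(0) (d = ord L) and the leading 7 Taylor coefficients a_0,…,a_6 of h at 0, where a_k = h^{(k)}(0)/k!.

f: a_k = 1, 2, -2, 4, -10, 28, -84, …
g: a_k = 0, 4, 0, -2/3, 0, 1/30, 0, …
f+g: L₀ = lclm(L_f,L_g), ord ≤ 1+2.
h=∫h₀ ⇒ L = L₀·Dx.
L = (-26 - 16·x - 32·x^2)·Dx + (-3 - 4·x + 48·x^2 + 64·x^3)·Dx^2 + (-26 - 16·x - 32·x^2)·Dx^3 + (-3 - 4·x + 48·x^2 + 64·x^3)·Dx^4  (order 4).
h: a_k = 0, 1, 3, -2/3, 5/6, -2, 841/180, …
ICs: h(0) = 0, h′(0) = 1, h′′(0) = 6, h′′′(0) = -4.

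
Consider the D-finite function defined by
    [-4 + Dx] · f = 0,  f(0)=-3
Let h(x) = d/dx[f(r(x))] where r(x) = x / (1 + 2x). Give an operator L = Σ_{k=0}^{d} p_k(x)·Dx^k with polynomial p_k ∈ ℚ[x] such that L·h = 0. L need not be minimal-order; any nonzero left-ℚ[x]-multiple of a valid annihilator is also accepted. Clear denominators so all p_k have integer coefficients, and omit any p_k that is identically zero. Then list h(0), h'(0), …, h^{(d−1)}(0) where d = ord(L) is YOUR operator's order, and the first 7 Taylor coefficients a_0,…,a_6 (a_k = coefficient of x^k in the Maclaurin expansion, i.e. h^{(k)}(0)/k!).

f: a_k = -3, -12, -24, -32, -32, -128/5, -256/15, …
Substitute x→r, Dx→(1/r')Dx; clear ⇒ L₀.
h=h₀': d/dx-closure on L₀ ⇒ L.
L = -8·x + (-1 - 4·x - 4·x^2)·Dx  (order 1).
h: a_k = -12, 0, 48, -128, 192, -512/5, -1280/3, …
ICs: h(0) = -12.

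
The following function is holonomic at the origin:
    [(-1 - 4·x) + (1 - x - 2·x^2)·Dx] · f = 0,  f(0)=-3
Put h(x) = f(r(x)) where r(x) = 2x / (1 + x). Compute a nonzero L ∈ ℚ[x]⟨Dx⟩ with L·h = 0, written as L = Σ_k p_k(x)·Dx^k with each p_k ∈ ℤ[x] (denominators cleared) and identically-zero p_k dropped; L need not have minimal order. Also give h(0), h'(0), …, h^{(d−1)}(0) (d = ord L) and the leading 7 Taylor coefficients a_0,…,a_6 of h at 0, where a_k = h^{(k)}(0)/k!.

L = (2 + 18·x) + (-1 - x + 9·x^2 + 9·x^3)·Dx  (order 1).
h: a_k = -3, -6, -30, -54, -270, -486, -2430, …
ICs: h(0) = -3.

f: a_k = -3, -3, -9, -15, -33, -63, -129, …
f∘r: x↦r, Dx↦Dx/r' in L_f ⇒ L₀.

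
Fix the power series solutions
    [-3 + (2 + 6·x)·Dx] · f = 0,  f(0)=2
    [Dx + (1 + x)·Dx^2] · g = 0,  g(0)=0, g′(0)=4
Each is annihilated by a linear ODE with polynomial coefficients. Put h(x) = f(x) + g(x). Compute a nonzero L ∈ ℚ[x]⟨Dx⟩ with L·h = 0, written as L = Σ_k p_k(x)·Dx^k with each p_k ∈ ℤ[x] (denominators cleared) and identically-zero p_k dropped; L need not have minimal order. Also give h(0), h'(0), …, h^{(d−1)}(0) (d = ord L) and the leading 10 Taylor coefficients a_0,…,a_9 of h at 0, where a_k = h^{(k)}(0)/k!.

L = (-15 + 9·x)·Dx + (-19 - 6·x + 45·x^2)·Dx^2 + (-2 - 2·x + 18·x^2 + 18·x^3)·Dx^3  (order 3).
h: a_k = 2, 7, -17/4, 113/24, -469/64, 9017/640, -46951/1536, 509293/7168, -2822861/16384, 126791177/294912, …
ICs: h(0) = 2, h′(0) = 7, h′′(0) = -17/2.

f: a_k = 2, 3, -9/4, 27/8, -405/64, 1701/128, -15309/512, 72171/1024, -2814669/16384, 14073345/32768, …
g: a_k = 0, 4, -2, 4/3, -1, 4/5, -2/3, 4/7, -1/2, 4/9, …
Weyl lclm of L_f,L_g ⇒ L₀ (ord ≤ 3).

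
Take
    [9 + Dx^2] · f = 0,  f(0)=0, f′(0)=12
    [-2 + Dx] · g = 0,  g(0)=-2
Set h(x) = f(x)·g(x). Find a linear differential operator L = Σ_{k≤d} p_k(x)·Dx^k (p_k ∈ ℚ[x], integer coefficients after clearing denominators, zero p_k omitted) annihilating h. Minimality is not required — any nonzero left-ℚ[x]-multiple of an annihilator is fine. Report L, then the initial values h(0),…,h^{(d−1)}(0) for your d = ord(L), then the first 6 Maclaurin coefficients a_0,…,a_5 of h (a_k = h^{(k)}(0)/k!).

f: a_k = 0, 12, 0, -18, 0, 81/10, …
g: a_k = -2, -4, -4, -8/3, -4/3, -8/15, …
Sym-product of L_f,L_g gives L₀ (≤ ord 2).
L = 13 - 4·Dx + Dx^2  (order 2).
h: a_k = 0, -24, -48, -12, 40, 199/5, …
ICs: h(0) = 0, h′(0) = -24.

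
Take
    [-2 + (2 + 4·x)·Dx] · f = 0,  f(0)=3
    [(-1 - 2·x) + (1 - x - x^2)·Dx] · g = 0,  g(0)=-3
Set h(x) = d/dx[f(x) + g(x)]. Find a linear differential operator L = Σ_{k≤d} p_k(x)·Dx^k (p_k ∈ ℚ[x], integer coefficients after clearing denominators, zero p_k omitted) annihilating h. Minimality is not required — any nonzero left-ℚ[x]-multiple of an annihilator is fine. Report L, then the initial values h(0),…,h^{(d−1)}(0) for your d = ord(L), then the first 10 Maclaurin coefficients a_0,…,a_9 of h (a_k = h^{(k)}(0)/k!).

f: a_k = 3, 3, -3/2, 3/2, -15/8, 21/8, -63/16, 99/16, -1287/128, 2145/128, …
g: a_k = -3, -3, -6, -9, -15, -24, -39, -63, -102, -165, …
Weyl lclm of L_f,L_g ⇒ L₀ (ord ≤ 2).
h₀' ⇒ L via d/dx closure of L₀.
L = (-6 - 18·x - 24·x^2 - 12·x^3 - 6·x^4) + (-3 - 24·x - 63·x^2 - 72·x^3 - 45·x^4 - 18·x^5)·Dx + (1 + 4·x + 3·x^2 - 6·x^3 - 13·x^4 - 12·x^5 - 4·x^6)·Dx^2  (order 2).
h: a_k = 0, -15, -45/2, -135/2, -855/8, -2061/8, -6363/16, -14343/16, -170775/128, -378225/128, …
ICs: h(0) = 0, h′(0) = -15.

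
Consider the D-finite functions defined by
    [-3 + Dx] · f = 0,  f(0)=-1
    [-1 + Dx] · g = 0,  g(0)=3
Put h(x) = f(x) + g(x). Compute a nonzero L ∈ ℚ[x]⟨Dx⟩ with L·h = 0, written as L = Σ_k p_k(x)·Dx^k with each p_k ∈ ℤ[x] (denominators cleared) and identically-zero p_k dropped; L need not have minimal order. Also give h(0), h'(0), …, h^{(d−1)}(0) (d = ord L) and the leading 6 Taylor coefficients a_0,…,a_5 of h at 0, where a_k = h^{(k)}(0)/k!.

f: a_k = -1, -3, -9/2, -9/2, -27/8, -81/40, …
g: a_k = 3, 3, 3/2, 1/2, 1/8, 1/40, …
Sum ⇒ L₀ = lclm(L_f,L_g) in ℚ(x)⟨Dx⟩.
L = 3 - 4·Dx + Dx^2  (order 2).
h: a_k = 2, 0, -3, -4, -13/4, -2, …
ICs: h(0) = 2, h′(0) = 0.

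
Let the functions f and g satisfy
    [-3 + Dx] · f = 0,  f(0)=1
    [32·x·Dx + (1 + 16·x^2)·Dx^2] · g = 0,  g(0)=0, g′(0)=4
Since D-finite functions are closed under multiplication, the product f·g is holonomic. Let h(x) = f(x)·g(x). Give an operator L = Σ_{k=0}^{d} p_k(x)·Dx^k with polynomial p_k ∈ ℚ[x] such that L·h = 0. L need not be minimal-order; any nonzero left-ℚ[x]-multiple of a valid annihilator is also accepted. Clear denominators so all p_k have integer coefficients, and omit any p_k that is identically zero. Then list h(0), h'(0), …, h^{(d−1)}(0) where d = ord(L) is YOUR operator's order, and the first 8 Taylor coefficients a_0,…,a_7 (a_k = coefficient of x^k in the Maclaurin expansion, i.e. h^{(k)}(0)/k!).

L = (9 - 96·x + 144·x^2) + (-6 + 32·x - 96·x^2)·Dx + (1 + 16·x^2)·Dx^2  (order 2).
h: a_k = 0, 4, 12, -10/3, -46, 1223/10, 1053/2, -208169/140, …
ICs: h(0) = 0, h′(0) = 4.

f: a_k = 1, 3, 9/2, 9/2, 27/8, 81/40, 81/80, 243/560, …
g: a_k = 0, 4, 0, -64/3, 0, 1024/5, 0, -16384/7, …
Product ⇒ symmetric product L₀, ord ≤ 2.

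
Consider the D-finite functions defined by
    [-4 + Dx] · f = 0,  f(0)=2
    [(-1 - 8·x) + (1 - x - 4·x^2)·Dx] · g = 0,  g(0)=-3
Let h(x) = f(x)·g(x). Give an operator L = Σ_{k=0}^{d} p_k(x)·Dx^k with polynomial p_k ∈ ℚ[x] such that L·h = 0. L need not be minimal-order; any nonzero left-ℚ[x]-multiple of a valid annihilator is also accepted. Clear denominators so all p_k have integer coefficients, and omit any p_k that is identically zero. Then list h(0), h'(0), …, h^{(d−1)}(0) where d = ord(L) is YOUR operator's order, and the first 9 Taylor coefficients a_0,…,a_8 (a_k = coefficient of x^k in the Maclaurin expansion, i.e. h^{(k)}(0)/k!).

f: a_k = 2, 8, 16, 64/3, 64/3, 256/15, 512/45, 2048/315, 1024/315, …
g: a_k = -3, -3, -15, -27, -87, -195, -543, -1323, -3495, …
Product ⇒ symmetric product L₀, ord ≤ 1.
L = (5 + 4·x - 16·x^2) + (-1 + x + 4·x^2)·Dx  (order 1).
h: a_k = -6, -30, -102, -286, -758, -9766/5, -15058/3, -1349422/105, -3458566/105, …
ICs: h(0) = -6.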